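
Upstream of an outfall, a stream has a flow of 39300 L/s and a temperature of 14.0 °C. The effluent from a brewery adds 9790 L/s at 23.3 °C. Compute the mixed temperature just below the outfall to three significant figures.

15.9 °C

Flow-weighted mixing: C = (Q_r C_r + Q_w C_w)/(Q_r + Q_w)
= (39300×14.0 + 9790×23.3)/(39300 + 9790) = 778300/49090 = 15.85 °C.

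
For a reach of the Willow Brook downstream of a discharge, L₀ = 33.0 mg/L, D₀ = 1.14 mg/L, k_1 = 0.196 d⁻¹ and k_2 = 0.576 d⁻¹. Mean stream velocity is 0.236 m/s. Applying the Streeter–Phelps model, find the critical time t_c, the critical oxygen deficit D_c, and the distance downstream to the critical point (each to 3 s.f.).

t_c ≈ 2.65 d; D_c ≈ 6.67 mg/L; x_c ≈ 54.1 km

t_c = [1/(k_2−k_1)] ln[(k_2/k_1)(1 − D₀(k_2−k_1)/(k_1 L₀))]
= [1/(0.576−0.196)] ln[(0.576/0.196)(1 − 1.14×0.3800/(0.196×33.0))]
= (1/0.3800) ln[2.939 × 0.9330] = 2.632 × ln(2.742) = 2.632 × 1.009 = 2.654 d.
D_c = (k_1/k_2) L₀ e^(−k_1 t_c) = (0.196/0.576) × 33.0 × e^(−0.196×2.654) = 0.3403 × 33.0 × 0.5944 = 6.674 mg/L.
x_c = v t_c = 0.236 m/s × 2.654 d × 86400 s/d = 54120 m ≈ 54.1 km.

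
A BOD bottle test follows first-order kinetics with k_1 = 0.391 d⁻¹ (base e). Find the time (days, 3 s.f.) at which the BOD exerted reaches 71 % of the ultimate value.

y/L₀ = 1 − e^(−k_1 t) = 0.71 ⇒ e^(−k_1 t) = 0.290
t = −ln(0.290) / 0.391 = 1.238 / 0.391 = 3.166 d.

t ≈ 3.17 d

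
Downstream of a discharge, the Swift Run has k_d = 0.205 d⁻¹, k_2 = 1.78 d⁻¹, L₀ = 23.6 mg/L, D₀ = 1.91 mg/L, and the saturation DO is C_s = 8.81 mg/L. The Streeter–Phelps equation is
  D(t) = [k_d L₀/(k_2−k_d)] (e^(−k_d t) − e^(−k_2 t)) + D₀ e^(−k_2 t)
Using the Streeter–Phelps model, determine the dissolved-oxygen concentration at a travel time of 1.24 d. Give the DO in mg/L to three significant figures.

DO ≈ 6.56 mg/L

k_d L₀/(k_2−k_d) = 0.205×23.6/(1.78−0.205) = 4.838/1.575 = 3.072 mg/L.
e^(−k_d t) = e^(−0.205×1.240) = 0.7755; e^(−k_2 t) = e^(−1.78×1.240) = 0.1100.
D = 3.072 × (0.7755 − 0.1100) + 1.91 × 0.1100 = 2.044 + 0.2101 = 2.254 mg/L.
DO = C_s − D = 8.81 − 2.254 = 6.556 mg/L.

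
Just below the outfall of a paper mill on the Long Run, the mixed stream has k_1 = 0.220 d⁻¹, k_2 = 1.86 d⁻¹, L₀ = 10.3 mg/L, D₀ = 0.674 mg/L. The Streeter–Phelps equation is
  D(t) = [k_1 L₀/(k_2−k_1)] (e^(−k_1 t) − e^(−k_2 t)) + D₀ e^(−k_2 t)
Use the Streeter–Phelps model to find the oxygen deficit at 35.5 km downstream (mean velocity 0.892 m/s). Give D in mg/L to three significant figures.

D ≈ 0.948 mg/L

Travel time t = x/v = 35.5 km / (0.892 m/s) = 35500 m / 0.892 m/s = 39800 s = 0.4606 d.
k_1 L₀/(k_2−k_1) = 0.220×10.3/(1.86−0.220) = 2.266/1.640 = 1.382 mg/L.
e^(−k_1 t) = e^(−0.220×0.4606) = 0.9036; e^(−k_2 t) = e^(−1.86×0.4606) = 0.4245.
D = 1.382 × (0.9036 − 0.4245) + 0.674 × 0.4245 = 0.6620 + 0.2861 = 0.9481 mg/L.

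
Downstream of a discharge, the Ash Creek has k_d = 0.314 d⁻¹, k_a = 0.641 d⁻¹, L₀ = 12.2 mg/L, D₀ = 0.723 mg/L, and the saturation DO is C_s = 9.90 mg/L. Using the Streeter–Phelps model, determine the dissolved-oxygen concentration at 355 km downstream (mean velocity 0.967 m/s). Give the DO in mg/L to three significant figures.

Travel time t = x/v = 355 km / (0.967 m/s) = 355000 m / 0.967 m/s = 367100 s = 4.249 d.
k_d L₀/(k_a−k_d) = 0.314×12.2/(0.641−0.314) = 3.831/0.3270 = 11.71 mg/L.
e^(−k_d t) = e^(−0.314×4.249) = 0.2634; e^(−k_a t) = e^(−0.641×4.249) = 0.06564.
D = 11.71 × (0.2634 − 0.06564) + 0.723 × 0.06564 = 2.316 + 0.04746 = 2.364 mg/L.
DO = C_s − D = 9.90 − 2.364 = 7.536 mg/L.

DO ≈ 7.54 mg/L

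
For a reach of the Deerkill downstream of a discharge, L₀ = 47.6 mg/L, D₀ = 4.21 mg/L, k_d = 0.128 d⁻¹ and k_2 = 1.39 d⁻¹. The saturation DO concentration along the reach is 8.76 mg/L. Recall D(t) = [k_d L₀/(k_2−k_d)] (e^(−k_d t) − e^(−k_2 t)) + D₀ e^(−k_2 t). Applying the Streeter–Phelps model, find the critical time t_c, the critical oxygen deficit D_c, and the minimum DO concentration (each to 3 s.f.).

t_c ≈ 0.261 d; D_c ≈ 4.24 mg/L; min DO ≈ 4.52 mg/L

At the critical point dD/dt = 0, so k_d L₀ e^(−k_d t) = k_2 D. Substituting D(t) from the Streeter–Phelps equation and solving for t gives
t_c = ln[(k_2/k_d)(1 − D₀(k_2−k_d)/(k_d L₀))] / (k_2−k_d).
Here k_2−k_d = 1.262 d⁻¹ and 1 − D₀(k_2−k_d)/(k_d L₀) = 1 − 4.21×1.262/(0.128×47.6) = 0.1280, so
t_c = ln(10.86 × 0.1280) / 1.262 = 0.3292 / 1.262 = 0.2608 d.
L(t_c) = L₀ e^(−k_d t_c) = 47.6 × 0.9672 = 46.04 mg/L, and at the critical point k_2 D_c = k_d L, so D_c = (0.128/1.39) × 46.04 = 4.239 mg/L.
Minimum DO = C_s − D_c = 8.76 − 4.239 = 4.521 mg/L.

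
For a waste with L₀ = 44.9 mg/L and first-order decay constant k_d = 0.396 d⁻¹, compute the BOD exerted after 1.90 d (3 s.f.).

y ≈ 23.7 mg/L

y_t = L₀(1 − e^(−k_d t)) = 44.9 × (1 − e^(−0.396×1.90))
= 44.9 × (1 − 0.4712) = 44.9 × 0.5288 = 23.74 mg/L.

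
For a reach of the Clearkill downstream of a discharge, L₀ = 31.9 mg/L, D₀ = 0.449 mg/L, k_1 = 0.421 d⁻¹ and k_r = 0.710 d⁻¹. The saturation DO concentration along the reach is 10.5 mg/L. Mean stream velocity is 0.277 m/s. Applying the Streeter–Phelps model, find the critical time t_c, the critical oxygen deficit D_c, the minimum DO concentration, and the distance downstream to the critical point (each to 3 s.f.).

t_c ≈ 1.77 d; D_c ≈ 8.96 mg/L; min DO ≈ 1.54 mg/L; x_c ≈ 42.5 km

With k_r/k_1 = 1.686 and 1 − D₀(k_r−k_1)/(k_1 L₀) = 0.9903,
t_c = ln(1.686 × 0.9903) / (0.710 − 0.421) = ln(1.670) / 0.2890 = 0.5129/0.2890 = 1.775 d.
L(t_c) = L₀ e^(−k_1 t_c) = 31.9 × 0.4737 = 15.11 mg/L, and at the critical point k_r D_c = k_1 L, so D_c = (0.421/0.710) × 15.11 = 8.960 mg/L.
Minimum DO = C_s − D_c = 10.5 − 8.960 = 1.540 mg/L.
x_c = v t_c = 0.277 m/s × 1.775 d × 86400 s/d = 42480 m ≈ 42.5 km.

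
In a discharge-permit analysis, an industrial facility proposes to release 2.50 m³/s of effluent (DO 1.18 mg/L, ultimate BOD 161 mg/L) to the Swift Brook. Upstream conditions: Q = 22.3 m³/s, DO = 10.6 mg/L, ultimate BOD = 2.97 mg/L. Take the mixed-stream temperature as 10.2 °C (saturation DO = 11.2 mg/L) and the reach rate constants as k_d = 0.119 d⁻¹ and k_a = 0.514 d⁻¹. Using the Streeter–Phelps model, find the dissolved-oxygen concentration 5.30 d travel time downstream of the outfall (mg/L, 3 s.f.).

Mixed DO = (22.3×10.6 + 2.50×1.18)/(22.3+2.50) = 239.3/24.80 = 9.650 mg/L.
Mixed L₀ = (22.3×2.97 + 2.50×161)/(24.80) = 468.7/24.80 = 18.90 mg/L.
Initial deficit D₀ = C_s − DO₀ = 11.2 − 9.650 = 1.550 mg/L.
D(5.30) = [0.119×18.90/(0.514−0.119)](e^(−0.119×5.30) − e^(−0.514×5.30)) + 1.550 e^(−0.514×5.30)
= 5.694 × (0.5322 − 0.06560) + 1.550 × 0.06560 = 2.759 mg/L.
DO = 11.2 − 2.759 = 8.441 mg/L.

DO ≈ 8.44 mg/L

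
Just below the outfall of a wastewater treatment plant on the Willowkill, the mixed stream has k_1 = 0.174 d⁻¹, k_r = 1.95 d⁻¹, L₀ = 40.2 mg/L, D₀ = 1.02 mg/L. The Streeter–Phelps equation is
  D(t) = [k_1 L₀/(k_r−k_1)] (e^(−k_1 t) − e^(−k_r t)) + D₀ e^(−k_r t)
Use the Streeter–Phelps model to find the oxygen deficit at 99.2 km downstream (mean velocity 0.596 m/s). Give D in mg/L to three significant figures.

D ≈ 2.75 mg/L

Travel time t = x/v = 99.2 km / (0.596 m/s) = 99200 m / 0.596 m/s = 166400 s = 1.926 d.
k_1 L₀/(k_r−k_1) = 0.174×40.2/(1.95−0.174) = 6.995/1.776 = 3.939 mg/L.
e^(−k_1 t) = e^(−0.174×1.926) = 0.7152; e^(−k_r t) = e^(−1.95×1.926) = 0.02336.
D = 3.939 × (0.7152 − 0.02336) + 1.02 × 0.02336 = 2.725 + 0.02383 = 2.749 mg/L.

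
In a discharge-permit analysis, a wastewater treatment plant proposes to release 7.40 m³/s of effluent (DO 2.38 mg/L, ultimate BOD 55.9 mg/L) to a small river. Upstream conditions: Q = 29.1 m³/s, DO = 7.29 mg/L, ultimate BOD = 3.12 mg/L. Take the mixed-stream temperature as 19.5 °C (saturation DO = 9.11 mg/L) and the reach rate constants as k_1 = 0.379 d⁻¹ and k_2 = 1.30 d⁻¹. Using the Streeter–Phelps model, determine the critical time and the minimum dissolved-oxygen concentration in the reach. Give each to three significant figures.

t_c ≈ 0.596 d; minimum DO ≈ 5.90 mg/L

Mixed DO = (29.1×7.29 + 7.40×2.38)/(29.1+7.40) = 229.8/36.50 = 6.295 mg/L.
Mixed L₀ = (29.1×3.12 + 7.40×55.9)/(36.50) = 504.5/36.50 = 13.82 mg/L.
Initial deficit D₀ = C_s − DO₀ = 9.11 − 6.295 = 2.815 mg/L.
t_c = (1/0.9210) ln[(1.30/0.379)(1 − 2.815×0.9210/(0.379×13.82))] = 1.086 × ln(1.732) = 0.5964 d.
D_c = (0.379/1.30) × 13.82 × e^(−0.379×0.5964) = 0.2915 × 13.82 × 0.7977 = 3.214 mg/L.
Minimum DO = 9.11 − 3.214 = 5.896 mg/L.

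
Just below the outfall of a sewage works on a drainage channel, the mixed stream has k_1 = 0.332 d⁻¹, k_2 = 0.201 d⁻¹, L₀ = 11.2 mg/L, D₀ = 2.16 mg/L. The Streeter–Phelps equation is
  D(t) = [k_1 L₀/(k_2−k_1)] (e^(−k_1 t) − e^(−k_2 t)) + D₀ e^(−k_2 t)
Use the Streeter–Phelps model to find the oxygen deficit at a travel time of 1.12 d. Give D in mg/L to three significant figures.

k_1 L₀/(k_2−k_1) = 0.332×11.2/(0.201−0.332) = 3.718/-0.1310 = -28.38 mg/L.
e^(−k_1 t) = e^(−0.332×1.120) = 0.6895; e^(−k_2 t) = e^(−0.201×1.120) = 0.7984.
D = -28.38 × (0.6895 − 0.7984) + 2.16 × 0.7984 = 3.093 + 1.725 = 4.817 mg/L.

D ≈ 4.82 mg/L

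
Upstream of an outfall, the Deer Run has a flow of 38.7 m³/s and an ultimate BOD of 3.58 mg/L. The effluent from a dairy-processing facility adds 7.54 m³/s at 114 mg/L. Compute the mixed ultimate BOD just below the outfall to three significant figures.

Flow-weighted mixing: C = (Q_r C_r + Q_w C_w)/(Q_r + Q_w)
= (38.7×3.58 + 7.54×114)/(38.7 + 7.54) = 998.1/46.24 = 21.59 mg/L.

21.6 mg/L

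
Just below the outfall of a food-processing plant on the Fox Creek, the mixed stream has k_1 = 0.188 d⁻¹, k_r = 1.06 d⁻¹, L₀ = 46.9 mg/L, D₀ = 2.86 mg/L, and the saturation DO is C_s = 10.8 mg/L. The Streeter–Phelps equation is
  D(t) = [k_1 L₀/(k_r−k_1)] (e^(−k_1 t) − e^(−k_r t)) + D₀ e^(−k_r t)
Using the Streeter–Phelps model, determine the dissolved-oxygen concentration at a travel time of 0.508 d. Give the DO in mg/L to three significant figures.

k_1 L₀/(k_r−k_1) = 0.188×46.9/(1.06−0.188) = 8.817/0.8720 = 10.11 mg/L.
e^(−k_1 t) = e^(−0.188×0.5080) = 0.9089; e^(−k_r t) = e^(−1.06×0.5080) = 0.5836.
D = 10.11 × (0.9089 − 0.5836) + 2.86 × 0.5836 = 3.289 + 1.669 = 4.958 mg/L.
DO = C_s − D = 10.8 − 4.958 = 5.842 mg/L.

DO ≈ 5.84 mg/L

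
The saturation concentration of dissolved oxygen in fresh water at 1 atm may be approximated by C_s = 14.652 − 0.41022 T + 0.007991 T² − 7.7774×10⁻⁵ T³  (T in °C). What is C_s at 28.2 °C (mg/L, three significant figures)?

C_s ≈ 7.69 mg/L

C_s = 14.652 − 0.41022×28.2 + 0.007991×28.2² − 7.7774×10⁻⁵×28.2³ = 7.694 mg/L.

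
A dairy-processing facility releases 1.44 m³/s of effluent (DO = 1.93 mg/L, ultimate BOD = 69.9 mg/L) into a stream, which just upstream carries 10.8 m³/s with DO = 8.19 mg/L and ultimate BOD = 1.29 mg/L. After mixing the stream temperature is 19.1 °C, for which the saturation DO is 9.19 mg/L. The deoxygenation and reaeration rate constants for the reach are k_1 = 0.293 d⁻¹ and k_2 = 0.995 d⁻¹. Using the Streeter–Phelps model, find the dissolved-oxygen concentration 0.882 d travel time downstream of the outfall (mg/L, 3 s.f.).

DO ≈ 7.08 mg/L

Mixed DO = (10.8×8.19 + 1.44×1.93)/(10.8+1.44) = 91.23/12.24 = 7.454 mg/L.
Mixed L₀ = (10.8×1.29 + 1.44×69.9)/(12.24) = 114.6/12.24 = 9.362 mg/L.
Initial deficit D₀ = C_s − DO₀ = 9.19 − 7.454 = 1.736 mg/L.
D(0.882) = [0.293×9.362/(0.995−0.293)](e^(−0.293×0.882) − e^(−0.995×0.882)) + 1.736 e^(−0.995×0.882)
= 3.907 × (0.7723 − 0.4158) + 1.736 × 0.4158 = 2.115 mg/L.
DO = 9.19 − 2.115 = 7.075 mg/L.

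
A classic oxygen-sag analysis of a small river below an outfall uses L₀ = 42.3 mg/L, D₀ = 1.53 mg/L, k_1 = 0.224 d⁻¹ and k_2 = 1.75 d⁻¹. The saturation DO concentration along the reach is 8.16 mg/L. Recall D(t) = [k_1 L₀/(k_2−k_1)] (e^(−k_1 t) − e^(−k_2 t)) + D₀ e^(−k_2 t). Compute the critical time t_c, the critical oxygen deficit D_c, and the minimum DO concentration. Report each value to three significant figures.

With k_2/k_1 = 7.812 and 1 − D₀(k_2−k_1)/(k_1 L₀) = 0.7536,
t_c = ln(7.812 × 0.7536) / (1.75 − 0.224) = ln(5.887) / 1.526 = 1.773/1.526 = 1.162 d.
D_c = (k_1/k_2) L₀ e^(−k_1 t_c) = (0.224/1.75) × 42.3 × e^(−0.224×1.162) = 0.1280 × 42.3 × 0.7709 = 4.174 mg/L.
Minimum DO = C_s − D_c = 8.16 − 4.174 = 3.986 mg/L.

t_c ≈ 1.16 d; D_c ≈ 4.17 mg/L; min DO ≈ 3.99 mg/L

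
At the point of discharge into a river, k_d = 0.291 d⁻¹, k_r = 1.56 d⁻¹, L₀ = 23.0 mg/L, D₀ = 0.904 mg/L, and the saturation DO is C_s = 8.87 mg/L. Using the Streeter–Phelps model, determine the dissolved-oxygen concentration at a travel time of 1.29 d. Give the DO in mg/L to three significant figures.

k_d L₀/(k_r−k_d) = 0.291×23.0/(1.56−0.291) = 6.693/1.269 = 5.274 mg/L.
e^(−k_d t) = e^(−0.291×1.290) = 0.6870; e^(−k_r t) = e^(−1.56×1.290) = 0.1337.
D = 5.274 × (0.6870 − 0.1337) + 0.904 × 0.1337 = 2.919 + 0.1208 = 3.039 mg/L.
DO = C_s − D = 8.87 − 3.039 = 5.831 mg/L.

DO ≈ 5.83 mg/L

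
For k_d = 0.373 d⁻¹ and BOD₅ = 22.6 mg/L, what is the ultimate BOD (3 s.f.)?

BOD₅ = L₀(1 − e^(−5k_d)) ⇒ L₀ = BOD₅ / (1 − e^(−5×0.373))
= 22.6 / (1 − 0.1549) = 22.6 / 0.8451 = 26.74 mg/L.

L₀ ≈ 26.7 mg/L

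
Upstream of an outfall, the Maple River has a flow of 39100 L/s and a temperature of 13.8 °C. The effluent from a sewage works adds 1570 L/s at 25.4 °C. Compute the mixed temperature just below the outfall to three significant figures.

14.2 °C

Flow-weighted mixing: C = (Q_r C_r + Q_w C_w)/(Q_r + Q_w)
= (39100×13.8 + 1570×25.4)/(39100 + 1570) = 579500/40670 = 14.25 °C.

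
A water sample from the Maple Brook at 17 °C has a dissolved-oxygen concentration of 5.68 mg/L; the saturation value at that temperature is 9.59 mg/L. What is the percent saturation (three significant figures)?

% saturation = C/C_s × 100 = 5.68/9.59 × 100 = 59.2 %.

59.2 % saturation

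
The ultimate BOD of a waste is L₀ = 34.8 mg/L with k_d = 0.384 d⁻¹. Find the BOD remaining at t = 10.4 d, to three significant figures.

L_t = L₀ e^(−k_d t) = 34.8 × e^(−0.384×10.4) = 34.8 × 0.01843 = 0.6415 mg/L.

L ≈ 0.641 mg/L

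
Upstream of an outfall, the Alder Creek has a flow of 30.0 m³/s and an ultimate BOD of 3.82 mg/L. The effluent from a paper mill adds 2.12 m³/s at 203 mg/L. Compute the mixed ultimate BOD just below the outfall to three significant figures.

Flow-weighted mixing: C = (Q_r C_r + Q_w C_w)/(Q_r + Q_w)
= (30.0×3.82 + 2.12×203)/(30.0 + 2.12) = 545.0/32.12 = 16.97 mg/L.

17.0 mg/L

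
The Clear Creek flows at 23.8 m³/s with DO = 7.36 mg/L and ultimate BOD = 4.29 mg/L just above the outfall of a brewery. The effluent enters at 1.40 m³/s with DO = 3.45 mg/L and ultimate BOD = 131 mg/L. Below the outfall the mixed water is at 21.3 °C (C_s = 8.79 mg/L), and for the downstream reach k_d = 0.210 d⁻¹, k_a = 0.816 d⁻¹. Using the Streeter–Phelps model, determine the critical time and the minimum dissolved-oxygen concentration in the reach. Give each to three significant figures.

t_c ≈ 1.34 d; minimum DO ≈ 6.59 mg/L

Mixed DO = (23.8×7.36 + 1.40×3.45)/(23.8+1.40) = 180.0/25.20 = 7.143 mg/L.
Mixed L₀ = (23.8×4.29 + 1.40×131)/(25.20) = 285.5/25.20 = 11.33 mg/L.
Initial deficit D₀ = C_s − DO₀ = 8.79 − 7.143 = 1.647 mg/L.
t_c = (1/0.6060) ln[(0.816/0.210)(1 − 1.647×0.6060/(0.210×11.33))] = 1.650 × ln(2.255) = 1.342 d.
D_c = (0.210/0.816) × 11.33 × e^(−0.210×1.342) = 0.2574 × 11.33 × 0.7544 = 2.200 mg/L.
Minimum DO = 8.79 − 2.200 = 6.590 mg/L.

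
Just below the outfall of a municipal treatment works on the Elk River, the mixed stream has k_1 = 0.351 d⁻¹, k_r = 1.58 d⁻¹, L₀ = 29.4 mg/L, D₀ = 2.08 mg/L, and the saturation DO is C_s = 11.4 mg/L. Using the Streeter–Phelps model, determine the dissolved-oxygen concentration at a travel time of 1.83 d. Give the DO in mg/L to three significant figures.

DO ≈ 7.33 mg/L

k_1 L₀/(k_r−k_1) = 0.351×29.4/(1.58−0.351) = 10.32/1.229 = 8.397 mg/L.
e^(−k_1 t) = e^(−0.351×1.830) = 0.5261; e^(−k_r t) = e^(−1.58×1.830) = 0.05550.
D = 8.397 × (0.5261 − 0.05550) + 2.08 × 0.05550 = 3.951 + 0.1154 = 4.067 mg/L.
DO = C_s − D = 11.4 − 4.067 = 7.333 mg/L.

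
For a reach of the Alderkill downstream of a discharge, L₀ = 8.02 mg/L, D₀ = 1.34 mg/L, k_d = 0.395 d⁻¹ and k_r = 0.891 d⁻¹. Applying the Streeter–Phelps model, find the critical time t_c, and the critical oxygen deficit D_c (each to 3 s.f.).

t_c = [1/(k_r−k_d)] ln[(k_r/k_d)(1 − D₀(k_r−k_d)/(k_d L₀))]
= [1/(0.891−0.395)] ln[(0.891/0.395)(1 − 1.34×0.4960/(0.395×8.02))]
= (1/0.4960) ln[2.256 × 0.7902] = 2.016 × ln(1.782) = 2.016 × 0.5780 = 1.165 d.
D_c = (k_d/k_r) L₀ e^(−k_d t_c) = (0.395/0.891) × 8.02 × e^(−0.395×1.165) = 0.4433 × 8.02 × 0.6311 = 2.244 mg/L.

t_c ≈ 1.17 d; D_c ≈ 2.24 mg/L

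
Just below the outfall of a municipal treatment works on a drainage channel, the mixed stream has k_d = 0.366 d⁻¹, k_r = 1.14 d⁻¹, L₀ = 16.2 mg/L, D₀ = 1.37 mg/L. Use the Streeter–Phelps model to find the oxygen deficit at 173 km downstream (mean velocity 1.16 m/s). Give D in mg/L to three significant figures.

Travel time t = x/v = 173 km / (1.16 m/s) = 173000 m / 1.16 m/s = 149100 s = 1.726 d.
k_d L₀/(k_r−k_d) = 0.366×16.2/(1.14−0.366) = 5.929/0.7740 = 7.660 mg/L.
e^(−k_d t) = e^(−0.366×1.726) = 0.5317; e^(−k_r t) = e^(−1.14×1.726) = 0.1398.
D = 7.660 × (0.5317 − 0.1398) + 1.37 × 0.1398 = 3.002 + 0.1915 = 3.194 mg/L.

D ≈ 3.19 mg/L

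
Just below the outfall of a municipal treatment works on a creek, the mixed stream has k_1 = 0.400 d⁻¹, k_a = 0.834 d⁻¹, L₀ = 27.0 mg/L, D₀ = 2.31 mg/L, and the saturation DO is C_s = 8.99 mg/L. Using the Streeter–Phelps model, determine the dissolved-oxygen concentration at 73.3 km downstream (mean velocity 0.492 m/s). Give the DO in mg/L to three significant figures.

Travel time t = x/v = 73.3 km / (0.492 m/s) = 73300 m / 0.492 m/s = 149000 s = 1.724 d.
k_1 L₀/(k_a−k_1) = 0.400×27.0/(0.834−0.400) = 10.80/0.4340 = 24.88 mg/L.
e^(−k_1 t) = e^(−0.400×1.724) = 0.5017; e^(−k_a t) = e^(−0.834×1.724) = 0.2374.
D = 24.88 × (0.5017 − 0.2374) + 2.31 × 0.2374 = 6.578 + 0.5483 = 7.126 mg/L.
DO = C_s − D = 8.99 − 7.126 = 1.864 mg/L.

DO ≈ 1.86 mg/L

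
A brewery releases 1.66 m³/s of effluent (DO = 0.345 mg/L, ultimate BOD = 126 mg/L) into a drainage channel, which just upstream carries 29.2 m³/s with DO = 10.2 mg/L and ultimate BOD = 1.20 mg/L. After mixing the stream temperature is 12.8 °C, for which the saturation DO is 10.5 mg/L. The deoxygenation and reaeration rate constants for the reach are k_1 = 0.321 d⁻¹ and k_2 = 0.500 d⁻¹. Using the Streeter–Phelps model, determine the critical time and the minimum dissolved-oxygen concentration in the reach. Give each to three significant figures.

t_c ≈ 2.14 d; minimum DO ≈ 7.94 mg/L

Mixed DO = (29.2×10.2 + 1.66×0.345)/(29.2+1.66) = 298.4/30.86 = 9.670 mg/L.
Mixed L₀ = (29.2×1.20 + 1.66×126)/(30.86) = 244.2/30.86 = 7.913 mg/L.
Initial deficit D₀ = C_s − DO₀ = 10.5 − 9.670 = 0.8301 mg/L.
t_c = (1/0.1790) ln[(0.500/0.321)(1 − 0.8301×0.1790/(0.321×7.913))] = 5.587 × ln(1.467) = 2.139 d.
D_c = (0.321/0.500) × 7.913 × e^(−0.321×2.139) = 0.6420 × 7.913 × 0.5033 = 2.557 mg/L.
Minimum DO = 10.5 − 2.557 = 7.943 mg/L.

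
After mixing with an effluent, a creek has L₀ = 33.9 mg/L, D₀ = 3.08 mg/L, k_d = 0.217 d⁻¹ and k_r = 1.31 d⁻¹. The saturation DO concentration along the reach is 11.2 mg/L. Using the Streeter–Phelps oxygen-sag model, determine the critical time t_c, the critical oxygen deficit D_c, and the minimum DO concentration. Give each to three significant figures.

t_c ≈ 1.09 d; D_c ≈ 4.44 mg/L; min DO ≈ 6.76 mg/L

t_c = [1/(k_r−k_d)] ln[(k_r/k_d)(1 − D₀(k_r−k_d)/(k_d L₀))]
= [1/(1.31−0.217)] ln[(1.31/0.217)(1 − 3.08×1.093/(0.217×33.9))]
= (1/1.093) ln[6.037 × 0.5424] = 0.9149 × ln(3.274) = 0.9149 × 1.186 = 1.085 d.
D_c = (k_d/k_r) L₀ e^(−k_d t_c) = (0.217/1.31) × 33.9 × e^(−0.217×1.085) = 0.1656 × 33.9 × 0.7902 = 4.437 mg/L.
Minimum DO = C_s − D_c = 11.2 − 4.437 = 6.763 mg/L.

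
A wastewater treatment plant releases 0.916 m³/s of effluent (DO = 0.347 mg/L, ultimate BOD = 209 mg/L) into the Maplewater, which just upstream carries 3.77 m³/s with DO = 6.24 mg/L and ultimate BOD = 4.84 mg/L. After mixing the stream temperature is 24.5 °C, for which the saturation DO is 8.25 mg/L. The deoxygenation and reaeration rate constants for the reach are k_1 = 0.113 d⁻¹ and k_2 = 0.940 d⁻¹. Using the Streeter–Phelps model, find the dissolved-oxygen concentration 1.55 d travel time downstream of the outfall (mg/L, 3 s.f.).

Mixed DO = (3.77×6.24 + 0.916×0.347)/(3.77+0.916) = 23.84/4.686 = 5.088 mg/L.
Mixed L₀ = (3.77×4.84 + 0.916×209)/(4.686) = 209.7/4.686 = 44.75 mg/L.
Initial deficit D₀ = C_s − DO₀ = 8.25 − 5.088 = 3.162 mg/L.
D(1.55) = [0.113×44.75/(0.940−0.113)](e^(−0.113×1.55) − e^(−0.940×1.55)) + 3.162 e^(−0.940×1.55)
= 6.114 × (0.8393 − 0.2329) + 3.162 × 0.2329 = 4.444 mg/L.
DO = 8.25 − 4.444 = 3.806 mg/L.

DO ≈ 3.81 mg/L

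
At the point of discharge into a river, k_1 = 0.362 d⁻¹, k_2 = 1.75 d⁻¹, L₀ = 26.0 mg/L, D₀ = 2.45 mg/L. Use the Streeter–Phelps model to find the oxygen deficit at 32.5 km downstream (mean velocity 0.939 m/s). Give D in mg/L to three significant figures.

D ≈ 3.72 mg/L

Travel time t = x/v = 32.5 km / (0.939 m/s) = 32500 m / 0.939 m/s = 34610 s = 0.4006 d.
k_1 L₀/(k_2−k_1) = 0.362×26.0/(1.75−0.362) = 9.412/1.388 = 6.781 mg/L.
e^(−k_1 t) = e^(−0.362×0.4006) = 0.8650; e^(−k_2 t) = e^(−1.75×0.4006) = 0.4961.
D = 6.781 × (0.8650 − 0.4961) + 2.45 × 0.4961 = 2.502 + 1.215 = 3.717 mg/L.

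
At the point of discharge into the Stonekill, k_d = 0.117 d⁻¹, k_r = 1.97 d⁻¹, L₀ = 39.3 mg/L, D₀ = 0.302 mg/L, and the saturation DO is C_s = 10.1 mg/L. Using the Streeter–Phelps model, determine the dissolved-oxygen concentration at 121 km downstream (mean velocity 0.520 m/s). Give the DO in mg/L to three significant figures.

Travel time t = x/v = 121 km / (0.520 m/s) = 121000 m / 0.520 m/s = 232700 s = 2.693 d.
k_d L₀/(k_r−k_d) = 0.117×39.3/(1.97−0.117) = 4.598/1.853 = 2.481 mg/L.
e^(−k_d t) = e^(−0.117×2.693) = 0.7297; e^(−k_r t) = e^(−1.97×2.693) = 0.004964.
D = 2.481 × (0.7297 − 0.004964) + 0.302 × 0.004964 = 1.798 + 0.001499 = 1.800 mg/L.
DO = C_s − D = 10.1 − 1.800 = 8.300 mg/L.

DO ≈ 8.30 mg/L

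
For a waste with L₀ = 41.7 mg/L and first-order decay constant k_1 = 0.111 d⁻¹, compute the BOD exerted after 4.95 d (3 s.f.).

y ≈ 17.6 mg/L

y_t = L₀(1 − e^(−k_1 t)) = 41.7 × (1 − e^(−0.111×4.95))
= 41.7 × (1 − 0.5773) = 41.7 × 0.4227 = 17.63 mg/L.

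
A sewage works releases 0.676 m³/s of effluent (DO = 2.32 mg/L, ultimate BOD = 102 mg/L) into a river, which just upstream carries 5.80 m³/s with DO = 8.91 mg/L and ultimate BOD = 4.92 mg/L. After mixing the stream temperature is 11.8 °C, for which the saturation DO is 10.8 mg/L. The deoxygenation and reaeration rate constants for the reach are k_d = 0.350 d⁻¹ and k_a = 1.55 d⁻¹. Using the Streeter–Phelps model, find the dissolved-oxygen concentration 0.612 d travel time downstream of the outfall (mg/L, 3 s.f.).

DO ≈ 7.96 mg/L

Mixed DO = (5.80×8.91 + 0.676×2.32)/(5.80+0.676) = 53.25/6.476 = 8.222 mg/L.
Mixed L₀ = (5.80×4.92 + 0.676×102)/(6.476) = 97.49/6.476 = 15.05 mg/L.
Initial deficit D₀ = C_s − DO₀ = 10.8 − 8.222 = 2.578 mg/L.
D(0.612) = [0.350×15.05/(1.55−0.350)](e^(−0.350×0.612) − e^(−1.55×0.612)) + 2.578 e^(−1.55×0.612)
= 4.391 × (0.8072 − 0.3873) + 2.578 × 0.3873 = 2.842 mg/L.
DO = 10.8 − 2.842 = 7.958 mg/L.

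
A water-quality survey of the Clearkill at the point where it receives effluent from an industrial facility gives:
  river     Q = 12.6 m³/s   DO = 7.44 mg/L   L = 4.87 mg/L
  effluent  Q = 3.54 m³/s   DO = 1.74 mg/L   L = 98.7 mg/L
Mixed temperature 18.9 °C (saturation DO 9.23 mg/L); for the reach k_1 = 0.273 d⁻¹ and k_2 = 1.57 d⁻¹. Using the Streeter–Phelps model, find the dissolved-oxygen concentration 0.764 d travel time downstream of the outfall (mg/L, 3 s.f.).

Mixed DO = (12.6×7.44 + 3.54×1.74)/(12.6+3.54) = 99.90/16.14 = 6.190 mg/L.
Mixed L₀ = (12.6×4.87 + 3.54×98.7)/(16.14) = 410.8/16.14 = 25.45 mg/L.
Initial deficit D₀ = C_s − DO₀ = 9.23 − 6.190 = 3.040 mg/L.
D(0.764) = [0.273×25.45/(1.57−0.273)](e^(−0.273×0.764) − e^(−1.57×0.764)) + 3.040 e^(−1.57×0.764)
= 5.357 × (0.8117 − 0.3014) + 3.040 × 0.3014 = 3.650 mg/L.
DO = 9.23 − 3.650 = 5.580 mg/L.

DO ≈ 5.58 mg/L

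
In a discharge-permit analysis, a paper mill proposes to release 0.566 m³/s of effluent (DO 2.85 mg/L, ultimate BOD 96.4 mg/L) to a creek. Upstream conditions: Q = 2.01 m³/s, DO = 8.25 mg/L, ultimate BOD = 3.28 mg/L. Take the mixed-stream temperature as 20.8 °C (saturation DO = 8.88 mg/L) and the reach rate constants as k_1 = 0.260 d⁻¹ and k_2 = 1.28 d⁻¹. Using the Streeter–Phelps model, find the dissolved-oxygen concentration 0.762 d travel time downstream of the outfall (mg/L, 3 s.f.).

DO ≈ 5.51 mg/L

Mixed DO = (2.01×8.25 + 0.566×2.85)/(2.01+0.566) = 18.20/2.576 = 7.064 mg/L.
Mixed L₀ = (2.01×3.28 + 0.566×96.4)/(2.576) = 61.16/2.576 = 23.74 mg/L.
Initial deficit D₀ = C_s − DO₀ = 8.88 − 7.064 = 1.816 mg/L.
D(0.762) = [0.260×23.74/(1.28−0.260)](e^(−0.260×0.762) − e^(−1.28×0.762)) + 1.816 e^(−1.28×0.762)
= 6.051 × (0.8203 − 0.3771) + 1.816 × 0.3771 = 3.367 mg/L.
DO = 8.88 − 3.367 = 5.513 mg/L.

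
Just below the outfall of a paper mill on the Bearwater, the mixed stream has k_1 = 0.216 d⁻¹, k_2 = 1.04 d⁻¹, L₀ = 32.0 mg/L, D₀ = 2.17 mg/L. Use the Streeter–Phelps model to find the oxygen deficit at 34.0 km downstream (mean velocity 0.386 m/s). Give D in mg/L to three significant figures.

Travel time t = x/v = 34.0 km / (0.386 m/s) = 34000 m / 0.386 m/s = 88080 s = 1.019 d.
k_1 L₀/(k_2−k_1) = 0.216×32.0/(1.04−0.216) = 6.912/0.8240 = 8.388 mg/L.
e^(−k_1 t) = e^(−0.216×1.019) = 0.8024; e^(−k_2 t) = e^(−1.04×1.019) = 0.3464.
D = 8.388 × (0.8024 − 0.3464) + 2.17 × 0.3464 = 3.825 + 0.7516 = 4.577 mg/L.

D ≈ 4.58 mg/L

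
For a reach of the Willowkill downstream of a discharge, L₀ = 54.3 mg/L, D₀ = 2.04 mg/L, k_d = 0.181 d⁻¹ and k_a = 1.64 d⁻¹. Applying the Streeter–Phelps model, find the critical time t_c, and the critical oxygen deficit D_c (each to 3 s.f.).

t_c ≈ 1.26 d; D_c ≈ 4.77 mg/L

t_c = [1/(k_a−k_d)] ln[(k_a/k_d)(1 − D₀(k_a−k_d)/(k_d L₀))]
= [1/(1.64−0.181)] ln[(1.64/0.181)(1 − 2.04×1.459/(0.181×54.3))]
= (1/1.459) ln[9.061 × 0.6972] = 0.6854 × ln(6.317) = 0.6854 × 1.843 = 1.263 d.
D_c = (k_d/k_a) L₀ e^(−k_d t_c) = (0.181/1.64) × 54.3 × e^(−0.181×1.263) = 0.1104 × 54.3 × 0.7956 = 4.768 mg/L.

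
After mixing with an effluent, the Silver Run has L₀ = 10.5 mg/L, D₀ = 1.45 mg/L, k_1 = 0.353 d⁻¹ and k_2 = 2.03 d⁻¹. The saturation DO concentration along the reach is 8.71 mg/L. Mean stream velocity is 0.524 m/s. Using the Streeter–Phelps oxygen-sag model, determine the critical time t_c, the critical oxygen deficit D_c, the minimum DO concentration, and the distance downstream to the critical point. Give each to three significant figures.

At the critical point dD/dt = 0, so k_1 L₀ e^(−k_1 t) = k_2 D. Substituting D(t) from the Streeter–Phelps equation and solving for t gives
t_c = ln[(k_2/k_1)(1 − D₀(k_2−k_1)/(k_1 L₀))] / (k_2−k_1).
Here k_2−k_1 = 1.677 d⁻¹ and 1 − D₀(k_2−k_1)/(k_1 L₀) = 1 − 1.45×1.677/(0.353×10.5) = 0.3439, so
t_c = ln(5.751 × 0.3439) / 1.677 = 0.6821 / 1.677 = 0.4067 d.
L(t_c) = L₀ e^(−k_1 t_c) = 10.5 × 0.8663 = 9.096 mg/L, and at the critical point k_2 D_c = k_1 L, so D_c = (0.353/2.03) × 9.096 = 1.582 mg/L.
Minimum DO = C_s − D_c = 8.71 − 1.582 = 7.128 mg/L.
x_c = v t_c = 0.524 m/s × 0.4067 d × 86400 s/d = 18410 m ≈ 18.4 km.

t_c ≈ 0.407 d; D_c ≈ 1.58 mg/L; min DO ≈ 7.13 mg/L; x_c ≈ 18.4 km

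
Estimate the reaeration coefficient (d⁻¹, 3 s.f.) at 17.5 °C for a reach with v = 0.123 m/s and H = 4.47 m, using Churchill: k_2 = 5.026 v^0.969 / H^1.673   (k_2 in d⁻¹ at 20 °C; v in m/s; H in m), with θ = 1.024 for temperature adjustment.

k_2(20) = 5.026 × 0.123^0.969 / 4.47^1.673 = 5.026 × 0.1313 / 12.25 = 0.05387 d⁻¹.
k_2(17.5) = 0.05387 × 1.024^(17.5−20) = 0.05387 × 0.9424 = 0.05077 d⁻¹.

k_2 ≈ 0.0508 d⁻¹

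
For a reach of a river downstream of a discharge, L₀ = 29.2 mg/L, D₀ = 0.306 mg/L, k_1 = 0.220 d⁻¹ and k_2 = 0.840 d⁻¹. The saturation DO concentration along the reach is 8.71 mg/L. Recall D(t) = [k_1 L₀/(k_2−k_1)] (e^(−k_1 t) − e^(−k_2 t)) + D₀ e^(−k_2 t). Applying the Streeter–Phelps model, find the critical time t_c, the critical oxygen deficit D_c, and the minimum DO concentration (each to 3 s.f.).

With k_2/k_1 = 3.818 and 1 − D₀(k_2−k_1)/(k_1 L₀) = 0.9705,
t_c = ln(3.818 × 0.9705) / (0.840 − 0.220) = ln(3.705) / 0.6200 = 1.310/0.6200 = 2.113 d.
L(t_c) = L₀ e^(−k_1 t_c) = 29.2 × 0.6283 = 18.35 mg/L, and at the critical point k_2 D_c = k_1 L, so D_c = (0.220/0.840) × 18.35 = 4.805 mg/L.
Minimum DO = C_s − D_c = 8.71 − 4.805 = 3.905 mg/L.

t_c ≈ 2.11 d; D_c ≈ 4.80 mg/L; min DO ≈ 3.91 mg/L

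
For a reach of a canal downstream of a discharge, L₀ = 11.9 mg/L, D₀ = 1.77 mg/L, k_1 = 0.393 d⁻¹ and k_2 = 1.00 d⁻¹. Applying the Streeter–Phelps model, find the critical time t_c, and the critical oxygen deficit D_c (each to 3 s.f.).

t_c = [1/(k_2−k_1)] ln[(k_2/k_1)(1 − D₀(k_2−k_1)/(k_1 L₀))]
= [1/(1.00−0.393)] ln[(1.00/0.393)(1 − 1.77×0.6070/(0.393×11.9))]
= (1/0.6070) ln[2.545 × 0.7703] = 1.647 × ln(1.960) = 1.647 × 0.6729 = 1.109 d.
L(t_c) = L₀ e^(−k_1 t_c) = 11.9 × 0.6468 = 7.697 mg/L, and at the critical point k_2 D_c = k_1 L, so D_c = (0.393/1.00) × 7.697 = 3.025 mg/L.

t_c ≈ 1.11 d; D_c ≈ 3.02 mg/L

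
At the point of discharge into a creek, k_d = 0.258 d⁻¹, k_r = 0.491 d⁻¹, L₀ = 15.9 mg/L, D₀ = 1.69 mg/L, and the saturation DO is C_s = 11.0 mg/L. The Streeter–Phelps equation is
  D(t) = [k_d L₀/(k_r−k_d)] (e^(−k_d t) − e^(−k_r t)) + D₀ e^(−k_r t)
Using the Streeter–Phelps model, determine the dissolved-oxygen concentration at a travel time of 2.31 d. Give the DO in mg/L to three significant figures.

DO ≈ 6.42 mg/L

k_d L₀/(k_r−k_d) = 0.258×15.9/(0.491−0.258) = 4.102/0.2330 = 17.61 mg/L.
e^(−k_d t) = e^(−0.258×2.310) = 0.5510; e^(−k_r t) = e^(−0.491×2.310) = 0.3217.
D = 17.61 × (0.5510 − 0.3217) + 1.69 × 0.3217 = 4.038 + 0.5436 = 4.582 mg/L.
DO = C_s − D = 11.0 − 4.582 = 6.418 mg/L.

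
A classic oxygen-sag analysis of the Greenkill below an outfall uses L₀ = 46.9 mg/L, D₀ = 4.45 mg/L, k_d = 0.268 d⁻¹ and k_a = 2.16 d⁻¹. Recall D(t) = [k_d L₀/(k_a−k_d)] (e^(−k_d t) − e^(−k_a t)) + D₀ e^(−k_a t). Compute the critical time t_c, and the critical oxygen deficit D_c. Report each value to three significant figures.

t_c = [1/(k_a−k_d)] ln[(k_a/k_d)(1 − D₀(k_a−k_d)/(k_d L₀))]
= [1/(2.16−0.268)] ln[(2.16/0.268)(1 − 4.45×1.892/(0.268×46.9))]
= (1/1.892) ln[8.060 × 0.3302] = 0.5285 × ln(2.661) = 0.5285 × 0.9787 = 0.5173 d.
L(t_c) = L₀ e^(−k_d t_c) = 46.9 × 0.8705 = 40.83 mg/L, and at the critical point k_a D_c = k_d L, so D_c = (0.268/2.16) × 40.83 = 5.066 mg/L.

t_c ≈ 0.517 d; D_c ≈ 5.07 mg/L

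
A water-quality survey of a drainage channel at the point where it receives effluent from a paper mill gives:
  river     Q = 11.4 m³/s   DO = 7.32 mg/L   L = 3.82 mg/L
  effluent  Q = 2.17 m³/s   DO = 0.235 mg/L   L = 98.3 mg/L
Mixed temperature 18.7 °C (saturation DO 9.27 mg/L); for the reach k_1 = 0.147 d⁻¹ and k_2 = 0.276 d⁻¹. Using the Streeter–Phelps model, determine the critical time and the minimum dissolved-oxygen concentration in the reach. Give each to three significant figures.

t_c ≈ 3.69 d; minimum DO ≈ 3.41 mg/L

Mixed DO = (11.4×7.32 + 2.17×0.235)/(11.4+2.17) = 83.96/13.57 = 6.187 mg/L.
Mixed L₀ = (11.4×3.82 + 2.17×98.3)/(13.57) = 256.9/13.57 = 18.93 mg/L.
Initial deficit D₀ = C_s − DO₀ = 9.27 − 6.187 = 3.083 mg/L.
t_c = (1/0.1290) ln[(0.276/0.147)(1 − 3.083×0.1290/(0.147×18.93))] = 7.752 × ln(1.609) = 3.688 d.
D_c = (0.147/0.276) × 18.93 × e^(−0.147×3.688) = 0.5326 × 18.93 × 0.5815 = 5.863 mg/L.
Minimum DO = 9.27 − 5.863 = 3.407 mg/L.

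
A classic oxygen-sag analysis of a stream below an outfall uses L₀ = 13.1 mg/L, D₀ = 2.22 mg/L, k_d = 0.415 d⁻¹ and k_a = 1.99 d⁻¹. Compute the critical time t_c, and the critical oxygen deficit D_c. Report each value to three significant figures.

t_c = [1/(k_a−k_d)] ln[(k_a/k_d)(1 − D₀(k_a−k_d)/(k_d L₀))]
= [1/(1.99−0.415)] ln[(1.99/0.415)(1 − 2.22×1.575/(0.415×13.1))]
= (1/1.575) ln[4.795 × 0.3568] = 0.6349 × ln(1.711) = 0.6349 × 0.5372 = 0.3411 d.
L(t_c) = L₀ e^(−k_d t_c) = 13.1 × 0.8680 = 11.37 mg/L, and at the critical point k_a D_c = k_d L, so D_c = (0.415/1.99) × 11.37 = 2.371 mg/L.

t_c ≈ 0.341 d; D_c ≈ 2.37 mg/L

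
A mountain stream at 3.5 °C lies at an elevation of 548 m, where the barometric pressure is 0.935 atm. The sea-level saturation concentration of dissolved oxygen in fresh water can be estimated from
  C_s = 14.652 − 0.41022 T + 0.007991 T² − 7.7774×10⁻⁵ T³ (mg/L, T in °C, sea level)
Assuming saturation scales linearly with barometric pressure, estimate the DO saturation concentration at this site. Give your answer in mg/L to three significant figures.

C_s ≈ 12.4 mg/L

At sea level: C_s = 14.652 − 0.41022×3.5 + 0.007991×3.5² − 7.7774×10⁻⁵×3.5³ = 13.31 mg/L.
Pressure correction: C_s' = 13.31 × 0.935 = 12.45 mg/L.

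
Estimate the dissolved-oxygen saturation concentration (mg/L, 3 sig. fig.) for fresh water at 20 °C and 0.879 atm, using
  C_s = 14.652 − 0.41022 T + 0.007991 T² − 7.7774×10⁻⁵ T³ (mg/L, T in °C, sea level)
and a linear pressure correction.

At sea level: C_s = 14.652 − 0.41022×20 + 0.007991×20² − 7.7774×10⁻⁵×20³ = 9.022 mg/L.
Pressure correction: C_s' = 9.022 × 0.879 = 7.930 mg/L.

C_s ≈ 7.93 mg/L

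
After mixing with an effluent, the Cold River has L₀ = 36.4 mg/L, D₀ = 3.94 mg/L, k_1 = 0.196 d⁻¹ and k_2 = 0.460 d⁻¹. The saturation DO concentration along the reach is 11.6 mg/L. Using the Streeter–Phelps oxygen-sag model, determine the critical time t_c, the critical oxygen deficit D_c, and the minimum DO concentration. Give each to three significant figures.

t_c = [1/(k_2−k_1)] ln[(k_2/k_1)(1 − D₀(k_2−k_1)/(k_1 L₀))]
= [1/(0.460−0.196)] ln[(0.460/0.196)(1 − 3.94×0.2640/(0.196×36.4))]
= (1/0.2640) ln[2.347 × 0.8542] = 3.788 × ln(2.005) = 3.788 × 0.6955 = 2.635 d.
L(t_c) = L₀ e^(−k_1 t_c) = 36.4 × 0.5967 = 21.72 mg/L, and at the critical point k_2 D_c = k_1 L, so D_c = (0.196/0.460) × 21.72 = 9.254 mg/L.
Minimum DO = C_s − D_c = 11.6 − 9.254 = 2.346 mg/L.

t_c ≈ 2.63 d; D_c ≈ 9.25 mg/L; min DO ≈ 2.35 mg/L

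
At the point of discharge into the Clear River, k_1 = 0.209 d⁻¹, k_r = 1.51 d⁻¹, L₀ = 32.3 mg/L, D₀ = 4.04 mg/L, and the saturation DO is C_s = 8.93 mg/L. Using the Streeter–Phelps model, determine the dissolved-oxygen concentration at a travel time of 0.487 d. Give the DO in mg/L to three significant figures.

DO ≈ 4.79 mg/L

k_1 L₀/(k_r−k_1) = 0.209×32.3/(1.51−0.209) = 6.751/1.301 = 5.189 mg/L.
e^(−k_1 t) = e^(−0.209×0.4870) = 0.9032; e^(−k_r t) = e^(−1.51×0.4870) = 0.4793.
D = 5.189 × (0.9032 − 0.4793) + 4.04 × 0.4793 = 2.200 + 1.936 = 4.136 mg/L.
DO = C_s − D = 8.93 − 4.136 = 4.794 mg/L.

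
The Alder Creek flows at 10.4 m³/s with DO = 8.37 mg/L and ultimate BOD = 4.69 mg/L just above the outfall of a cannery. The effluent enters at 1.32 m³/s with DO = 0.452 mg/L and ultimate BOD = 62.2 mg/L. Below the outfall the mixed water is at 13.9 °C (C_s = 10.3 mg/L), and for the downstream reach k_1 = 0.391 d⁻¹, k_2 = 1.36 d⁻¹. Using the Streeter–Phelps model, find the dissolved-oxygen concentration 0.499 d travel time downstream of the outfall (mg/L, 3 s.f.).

Mixed DO = (10.4×8.37 + 1.32×0.452)/(10.4+1.32) = 87.64/11.72 = 7.478 mg/L.
Mixed L₀ = (10.4×4.69 + 1.32×62.2)/(11.72) = 130.9/11.72 = 11.17 mg/L.
Initial deficit D₀ = C_s − DO₀ = 10.3 − 7.478 = 2.822 mg/L.
D(0.499) = [0.391×11.17/(1.36−0.391)](e^(−0.391×0.499) − e^(−1.36×0.499)) + 2.822 e^(−1.36×0.499)
= 4.506 × (0.8227 − 0.5073) + 2.822 × 0.5073 = 2.853 mg/L.
DO = 10.3 − 2.853 = 7.447 mg/L.

DO ≈ 7.45 mg/L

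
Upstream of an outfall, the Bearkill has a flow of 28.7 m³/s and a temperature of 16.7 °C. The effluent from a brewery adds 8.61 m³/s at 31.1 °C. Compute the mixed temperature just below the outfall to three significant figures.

20.0 °C

Flow-weighted mixing: C = (Q_r C_r + Q_w C_w)/(Q_r + Q_w)
= (28.7×16.7 + 8.61×31.1)/(28.7 + 8.61) = 747.1/37.31 = 20.02 °C.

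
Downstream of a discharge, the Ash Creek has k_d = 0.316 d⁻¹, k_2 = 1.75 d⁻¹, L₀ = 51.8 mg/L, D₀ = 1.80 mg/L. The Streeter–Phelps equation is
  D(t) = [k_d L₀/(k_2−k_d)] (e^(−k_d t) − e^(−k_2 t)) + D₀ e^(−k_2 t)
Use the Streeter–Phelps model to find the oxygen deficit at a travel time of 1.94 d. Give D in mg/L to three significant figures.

k_d L₀/(k_2−k_d) = 0.316×51.8/(1.75−0.316) = 16.37/1.434 = 11.41 mg/L.
e^(−k_d t) = e^(−0.316×1.940) = 0.5417; e^(−k_2 t) = e^(−1.75×1.940) = 0.03354.
D = 11.41 × (0.5417 − 0.03354) + 1.80 × 0.03354 = 5.801 + 0.06037 = 5.861 mg/L.

D ≈ 5.86 mg/L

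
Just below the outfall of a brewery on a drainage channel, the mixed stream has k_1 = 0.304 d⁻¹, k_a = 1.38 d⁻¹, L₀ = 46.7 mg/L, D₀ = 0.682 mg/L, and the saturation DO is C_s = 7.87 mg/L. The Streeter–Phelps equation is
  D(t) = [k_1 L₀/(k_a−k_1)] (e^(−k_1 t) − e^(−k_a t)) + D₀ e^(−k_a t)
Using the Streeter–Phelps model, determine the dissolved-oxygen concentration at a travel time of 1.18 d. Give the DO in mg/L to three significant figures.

k_1 L₀/(k_a−k_1) = 0.304×46.7/(1.38−0.304) = 14.20/1.076 = 13.19 mg/L.
e^(−k_1 t) = e^(−0.304×1.180) = 0.6986; e^(−k_a t) = e^(−1.38×1.180) = 0.1962.
D = 13.19 × (0.6986 − 0.1962) + 0.682 × 0.1962 = 6.628 + 0.1338 = 6.762 mg/L.
DO = C_s − D = 7.87 − 6.762 = 1.108 mg/L.

DO ≈ 1.11 mg/L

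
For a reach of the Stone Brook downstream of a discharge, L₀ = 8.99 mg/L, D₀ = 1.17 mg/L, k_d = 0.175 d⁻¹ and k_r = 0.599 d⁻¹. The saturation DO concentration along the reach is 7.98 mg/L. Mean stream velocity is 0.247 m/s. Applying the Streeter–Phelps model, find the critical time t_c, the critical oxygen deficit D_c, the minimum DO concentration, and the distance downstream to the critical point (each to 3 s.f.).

t_c ≈ 2.01 d; D_c ≈ 1.85 mg/L; min DO ≈ 6.13 mg/L; x_c ≈ 42.9 km

With k_r/k_d = 3.423 and 1 − D₀(k_r−k_d)/(k_d L₀) = 0.6847,
t_c = ln(3.423 × 0.6847) / (0.599 − 0.175) = ln(2.344) / 0.4240 = 0.8517/0.4240 = 2.009 d.
L(t_c) = L₀ e^(−k_d t_c) = 8.99 × 0.7036 = 6.326 mg/L, and at the critical point k_r D_c = k_d L, so D_c = (0.175/0.599) × 6.326 = 1.848 mg/L.
Minimum DO = C_s − D_c = 7.98 − 1.848 = 6.132 mg/L.
x_c = v t_c = 0.247 m/s × 2.009 d × 86400 s/d = 42870 m ≈ 42.9 km.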